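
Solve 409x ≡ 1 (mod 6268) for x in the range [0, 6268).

1885

gcd(6268, 409) = 1.
By Bézout, 409×(1885) + 6268×(-123) = 1.
So 409×1885 ≡ 1 (mod 6268), and 1885 mod 6268 = 1885.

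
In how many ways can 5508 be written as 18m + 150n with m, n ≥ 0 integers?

gcd(150, 18) = 6.
By Bézout, 18·(-8) + 150·(1) = 6.
One solution: (6, 36).
General: m = 6 + 25t, n = 36 - 3t.
m ≥ 0 ⇒ t ≥ 0; n ≥ 0 ⇒ t ≤ 12. So t ∈ [0, 12]: 13 solutions.

13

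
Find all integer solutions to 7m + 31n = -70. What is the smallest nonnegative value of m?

21

gcd(31, 7) = 1  (31 = 4*7 + 3, 7 = 2*3 + 1, 3 = 3*1).
1 divides -70, so solutions exist.
Back-substituting, 7*(9) + 31*(-2) = 1.
Scale by -70/1 = -70: (m₀, n₀) = (-630, 140).
General solution: m = -630 + 31t, n = 140 - 7t for integer t.
m ≥ 0: smallest is -630 mod 31 = 21 (at t = 21), with n = -7.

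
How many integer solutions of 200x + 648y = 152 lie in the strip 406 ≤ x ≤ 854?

gcd(648, 200) = 8  (648 = 3·200 + 48, 200 = 4·48 + 8, 48 = 6·8).
Back-substituting, 200·(13) + 648·(-4) = 8.
Scale by 19: particular solution (247, -76); reduce x mod 81: (4, -1).
General solution: x = 4 + 81t, y = -1 - 25t for integer t.
406 ≤ 4 + 81t ≤ 854 gives t ∈ [5, 10], which is 6 values.

6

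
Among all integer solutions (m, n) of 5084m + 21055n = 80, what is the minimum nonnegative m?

14495

gcd(21055, 5084):
  21055 = 4·5084 + 719
  5084 = 7·719 + 51
  719 = 14·51 + 5
  51 = 10·5 + 1
  5 = 5·1
so gcd(21055, 5084) = 1.
1 divides 80, so solutions exist.
Back-substitute for Bézout coefficients:
  1 = 51 - 10·5
  ... = 5084·(4129) + 21055·(-997)
Scale by 80/1 = 80: (m₀, n₀) = (330320, -79760).
General solution: m = 330320 + 21055t, n = -79760 - 5084t for integer t.
m ≥ 0: smallest is 330320 mod 21055 = 14495 (at t = -15), with n = -3500.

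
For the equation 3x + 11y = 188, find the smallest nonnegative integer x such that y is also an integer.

gcd(11, 3) = 1  (11 = 3×3 + 2, 3 = 1×2 + 1, 2 = 2×1).
1 divides 188, so solutions exist.
Back-substituting, 3×(4) + 11×(-1) = 1.
Scale by 188/1 = 188: (x₀, y₀) = (752, -188).
General solution: x = 752 + 11t, y = -188 - 3t for integer t.
x ≥ 0: smallest is 752 mod 11 = 4 (at t = -68), with y = 16.

4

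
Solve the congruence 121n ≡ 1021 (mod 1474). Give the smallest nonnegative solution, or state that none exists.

no solution

gcd(1474, 121) = 11.
11 does not divide 1021, so the congruence has no solution.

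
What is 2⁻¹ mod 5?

gcd(5, 2) = 1  (5 = 2·2 + 1, 2 = 2·1).
Back-substituting, 2·(-2) + 5·(1) = 1.
So 2·-2 ≡ 1 (mod 5), and -2 mod 5 = 3.

3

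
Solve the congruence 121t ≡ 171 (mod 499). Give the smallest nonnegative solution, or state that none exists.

154

gcd(499, 121) = 1.
1 divides 171, so solutions exist.
By Bézout, 121·(33) + 499·(-8) = 1.
So 121·(33) ≡ 1 (mod 499); multiply by 171: t ≡ 5643 (mod 499).
Smallest nonnegative: t = 5643 mod 499 = 154.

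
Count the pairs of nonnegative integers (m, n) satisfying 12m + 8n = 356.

15

gcd(12, 8):
  12 = 1·8 + 4
  8 = 2·4
so gcd(12, 8) = 4.
Back-substitute for Bézout coefficients:
  4 = 12 - 1·8
  ... = 12·(1) + 8·(-1)
Scale by 89: one solution is (89, -89). Reduce m mod 2: (1, 43).
General: m = 1 + 2t, n = 43 - 3t.
m ≥ 0 ⇒ t ≥ 0; n ≥ 0 ⇒ t ≤ 14. So t ∈ [0, 14]: 15 solutions.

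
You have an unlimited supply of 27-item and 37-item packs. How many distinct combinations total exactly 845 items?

1

Need nonnegative integers with 27j + 37k = 845.
gcd(27, 37) = 1, and 27·(11) + 37·(-8) = 1.
So (j₀, k₀) = (9295, -6760); general j = 9295 + 37t, k = -6760 - 27t.
j ≥ 0 ⇒ t ≥ -251; k ≥ 0 ⇒ t ≤ -251. That's 1 value of t.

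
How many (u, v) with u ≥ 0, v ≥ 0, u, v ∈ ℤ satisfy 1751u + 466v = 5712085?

7

gcd(1751, 466):
  1751 = 3*466 + 353
  466 = 1*353 + 113
  353 = 3*113 + 14
  113 = 8*14 + 1
  14 = 14*1
so gcd(1751, 466) = 1.
Back-substitute for Bézout coefficients:
  1 = 113 - 8*14
  ... = 1751*(-33) + 466*(124)
Scale by 5712085: one solution is (-188498805, 708298540). Reduce u mod 466: (59, 12036).
General: u = 59 + 466t, v = 12036 - 1751t.
u ≥ 0 ⇒ t ≥ 0; v ≥ 0 ⇒ t ≤ 6. So t ∈ [0, 6]: 7 solutions.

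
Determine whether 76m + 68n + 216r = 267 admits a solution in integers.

gcd(76, 68):
  76 = 1·68 + 8
  68 = 8·8 + 4
  8 = 2·4
so gcd(76, 68) = 4.
gcd(4, 216) = 4.
4 does not divide 267 (remainder 3), so no integer solutions.

no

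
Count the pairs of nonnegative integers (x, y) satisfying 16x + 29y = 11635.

gcd(29, 16) = 1.
By Bézout, 16×(-9) + 29×(5) = 1.
One solution: (4, 399).
General: x = 4 + 29t, y = 399 - 16t.
x ≥ 0 ⇒ t ≥ 0; y ≥ 0 ⇒ t ≤ 24. So t ∈ [0, 24]: 25 solutions.

25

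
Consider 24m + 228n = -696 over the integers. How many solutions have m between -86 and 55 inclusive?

8

gcd(228, 24) = 12  (228 = 9*24 + 12, 24 = 2*12).
Back-substituting, 24*(-9) + 228*(1) = 12.
Scale by -58: particular solution (522, -58); reduce m mod 19: (9, -4).
General solution: m = 9 + 19t, n = -4 - 2t for integer t.
-86 ≤ 9 + 19t ≤ 55 gives t ∈ [-5, 2], which is 8 values.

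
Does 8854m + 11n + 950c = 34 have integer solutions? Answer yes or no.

yes

gcd(8854, 11):
  8854 = 804×11 + 10
  11 = 1×10 + 1
  10 = 10×1
so gcd(8854, 11) = 1.
gcd(1, 950) = 1.
1 divides 34, so integer solutions exist.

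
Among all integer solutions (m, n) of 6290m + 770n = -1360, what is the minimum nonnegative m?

31

gcd(6290, 770):
  6290 = 8·770 + 130
  770 = 5·130 + 120
  130 = 1·120 + 10
  120 = 12·10
so gcd(6290, 770) = 10.
10 divides -1360, so solutions exist.
Back-substitute for Bézout coefficients:
  10 = 130 - 1·120
  ... = 6290·(6) + 770·(-49)
Scale by -1360/10 = -136: (m₀, n₀) = (-816, 6664).
General solution: m = -816 + 77t, n = 6664 - 629t for integer t.
m ≥ 0: smallest is -816 mod 77 = 31 (at t = 11), with n = -255.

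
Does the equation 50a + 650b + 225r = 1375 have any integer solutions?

yes

gcd(650, 50) = 50  (650 = 13*50).
gcd(50, 225) = 25.
25 divides 1375, so integer solutions exist.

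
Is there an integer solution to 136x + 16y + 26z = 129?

no

gcd(136, 16) = 8  (136 = 8×16 + 8, 16 = 2×8).
gcd(8, 26) = 2.
2 does not divide 129 (remainder 1), so no integer solutions.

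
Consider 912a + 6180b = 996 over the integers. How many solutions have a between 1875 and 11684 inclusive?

gcd(6180, 912):
  6180 = 6·912 + 708
  912 = 1·708 + 204
  708 = 3·204 + 96
  204 = 2·96 + 12
  96 = 8·12
so gcd(6180, 912) = 12.
Back-substitute for Bézout coefficients:
  12 = 204 - 2·96
  ... = 912·(61) + 6180·(-9)
Scale by 83: particular solution (5063, -747); reduce a mod 515: (428, -63).
General solution: a = 428 + 515t, b = -63 - 76t for integer t.
1875 ≤ 428 + 515t ≤ 11684 gives t ∈ [3, 21], which is 19 values.

19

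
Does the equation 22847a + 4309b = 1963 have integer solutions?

gcd(22847, 4309) = 31  (22847 = 5×4309 + 1302, 4309 = 3×1302 + 403, 1302 = 3×403 + 93, 403 = 4×93 + 31, 93 = 3×31).
31 does not divide 1963 (remainder 10), so no integer solutions.

no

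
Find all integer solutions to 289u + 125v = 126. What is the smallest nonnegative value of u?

109

gcd(289, 125) = 1.
1 divides 126, so solutions exist.
By Bézout, 289*(-16) + 125*(37) = 1.
Scale by 126/1 = 126: (u₀, v₀) = (-2016, 4662).
General solution: u = -2016 + 125t, v = 4662 - 289t for integer t.
u ≥ 0: smallest is -2016 mod 125 = 109 (at t = 17), with v = -251.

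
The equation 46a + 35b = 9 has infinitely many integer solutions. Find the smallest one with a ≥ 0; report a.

4

gcd(46, 35):
  46 = 1*35 + 11
  35 = 3*11 + 2
  11 = 5*2 + 1
  2 = 2*1
so gcd(46, 35) = 1.
1 divides 9, so solutions exist.
Back-substitute for Bézout coefficients:
  1 = 11 - 5*2
  ... = 46*(16) + 35*(-21)
Scale by 9/1 = 9: (a₀, b₀) = (144, -189).
General solution: a = 144 + 35t, b = -189 - 46t for integer t.
a ≥ 0: smallest is 144 mod 35 = 4 (at t = -4), with b = -5.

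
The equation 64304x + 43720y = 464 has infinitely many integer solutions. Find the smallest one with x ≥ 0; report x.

gcd(64304, 43720) = 8  (64304 = 1·43720 + 20584, 43720 = 2·20584 + 2552, 20584 = 8·2552 + 168, 2552 = 15·168 + 32, 168 = 5·32 + 8, 32 = 4·8).
8 divides 464, so solutions exist.
Back-substituting, 64304·(1302) + 43720·(-1915) = 8.
Scale by 464/8 = 58: (x₀, y₀) = (75516, -111070).
General solution: x = 75516 + 5465t, y = -111070 - 8038t for integer t.
x ≥ 0: smallest is 75516 mod 5465 = 4471 (at t = -13), with y = -6576.

4471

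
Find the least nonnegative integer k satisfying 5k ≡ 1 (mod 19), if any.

gcd(19, 5):
  19 = 3×5 + 4
  5 = 1×4 + 1
  4 = 4×1
so gcd(19, 5) = 1.
1 divides 1, so solutions exist.
Back-substitute for Bézout coefficients:
  1 = 5 - 1×4
  ... = 5×(4) + 19×(-1)
So 5×(4) ≡ 1 (mod 19); multiply by 1: k ≡ 4 (mod 19).
Smallest nonnegative: k = 4 mod 19 = 4.

4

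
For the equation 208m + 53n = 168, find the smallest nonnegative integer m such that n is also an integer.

gcd(208, 53):
  208 = 3·53 + 49
  53 = 1·49 + 4
  49 = 12·4 + 1
  4 = 4·1
so gcd(208, 53) = 1.
1 divides 168, so solutions exist.
Back-substitute for Bézout coefficients:
  1 = 49 - 12·4
  ... = 208·(13) + 53·(-51)
Scale by 168/1 = 168: (m₀, n₀) = (2184, -8568).
General solution: m = 2184 + 53t, n = -8568 - 208t for integer t.
m ≥ 0: smallest is 2184 mod 53 = 11 (at t = -41), with n = -40.

11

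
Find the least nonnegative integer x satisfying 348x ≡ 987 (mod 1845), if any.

199

gcd(1845, 348) = 3.
3 divides 987, so solutions exist.
By Bézout, 348·(281) + 1845·(-53) = 3.
So 348·(281) ≡ 3 (mod 1845); multiply by 329: x ≡ 92449 (mod 615).
Smallest nonnegative: x = 92449 mod 615 = 199.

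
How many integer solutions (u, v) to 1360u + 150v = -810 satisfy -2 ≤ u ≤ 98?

gcd(1360, 150):
  1360 = 9*150 + 10
  150 = 15*10
so gcd(1360, 150) = 10.
Back-substitute for Bézout coefficients:
  10 = 1360 - 9*150
  ... = 1360*(1) + 150*(-9)
Scale by -81: particular solution (-81, 729); reduce u mod 15: (9, -87).
General solution: u = 9 + 15t, v = -87 - 136t for integer t.
-2 ≤ 9 + 15t ≤ 98 gives t ∈ [0, 5], which is 6 values.

6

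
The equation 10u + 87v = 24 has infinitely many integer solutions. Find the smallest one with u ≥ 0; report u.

72

gcd(87, 10) = 1.
1 divides 24, so solutions exist.
By Bézout, 10·(-26) + 87·(3) = 1.
Scale by 24/1 = 24: (u₀, v₀) = (-624, 72).
General solution: u = -624 + 87t, v = 72 - 10t for integer t.
u ≥ 0: smallest is -624 mod 87 = 72 (at t = 8), with v = -8.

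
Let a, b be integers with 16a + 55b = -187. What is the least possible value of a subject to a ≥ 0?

gcd(55, 16) = 1.
1 divides -187, so solutions exist.
By Bézout, 16·(-24) + 55·(7) = 1.
Scale by -187/1 = -187: (a₀, b₀) = (4488, -1309).
General solution: a = 4488 + 55t, b = -1309 - 16t for integer t.
a ≥ 0: smallest is 4488 mod 55 = 33 (at t = -81), with b = -13.

33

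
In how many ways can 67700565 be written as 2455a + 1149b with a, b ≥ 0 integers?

24

gcd(2455, 1149) = 1  (2455 = 2×1149 + 157, 1149 = 7×157 + 50, 157 = 3×50 + 7, 50 = 7×7 + 1, 7 = 7×1).
Back-substituting, 2455×(-161) + 1149×(344) = 1.
Scale by 67700565: one solution is (-10899790965, 23288994360). Reduce a mod 1149: (1056, 56665).
General: a = 1056 + 1149t, b = 56665 - 2455t.
a ≥ 0 ⇒ t ≥ 0; b ≥ 0 ⇒ t ≤ 23. So t ∈ [0, 23]: 24 solutions.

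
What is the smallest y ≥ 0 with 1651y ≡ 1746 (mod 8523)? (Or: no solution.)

2448

gcd(8523, 1651) = 1  (8523 = 5·1651 + 268, 1651 = 6·268 + 43, 268 = 6·43 + 10, 43 = 4·10 + 3, 10 = 3·3 + 1, 3 = 3·1).
1 divides 1746, so solutions exist.
Back-substituting, 1651·(-2576) + 8523·(499) = 1.
So 1651·(-2576) ≡ 1 (mod 8523); multiply by 1746: y ≡ -4497696 (mod 8523).
Smallest nonnegative: y = -4497696 mod 8523 = 2448.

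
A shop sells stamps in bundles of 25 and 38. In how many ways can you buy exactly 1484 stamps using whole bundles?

Need nonnegative integers with 25j + 38k = 1484.
gcd(25, 38) = 1, and 25·(-3) + 38·(2) = 1.
So (j₀, k₀) = (-4452, 2968); general j = -4452 + 38t, k = 2968 - 25t.
j ≥ 0 ⇒ t ≥ 118; k ≥ 0 ⇒ t ≤ 118. That's 1 value of t.

1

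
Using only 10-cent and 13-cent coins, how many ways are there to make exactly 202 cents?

Need nonnegative integers with 10j + 13k = 202.
gcd(10, 13) = 1, and 10·(4) + 13·(-3) = 1.
So (j₀, k₀) = (808, -606); general j = 808 + 13t, k = -606 - 10t.
j ≥ 0 ⇒ t ≥ -62; k ≥ 0 ⇒ t ≤ -61. That's 2 values of t.

2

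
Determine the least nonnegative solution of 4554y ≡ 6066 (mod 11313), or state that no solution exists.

682

gcd(11313, 4554):
  11313 = 2·4554 + 2205
  4554 = 2·2205 + 144
  2205 = 15·144 + 45
  144 = 3·45 + 9
  45 = 5·9
so gcd(11313, 4554) = 9.
9 divides 6066, so solutions exist.
Back-substitute for Bézout coefficients:
  9 = 144 - 3·45
  ... = 4554·(236) + 11313·(-95)
So 4554·(236) ≡ 9 (mod 11313); multiply by 674: y ≡ 159064 (mod 1257).
Smallest nonnegative: y = 159064 mod 1257 = 682.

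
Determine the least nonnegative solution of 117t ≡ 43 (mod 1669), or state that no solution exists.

842

gcd(1669, 117) = 1  (1669 = 14×117 + 31, 117 = 3×31 + 24, 31 = 1×24 + 7, 24 = 3×7 + 3, 7 = 2×3 + 1, 3 = 3×1).
1 divides 43, so solutions exist.
Back-substituting, 117×(-485) + 1669×(34) = 1.
So 117×(-485) ≡ 1 (mod 1669); multiply by 43: t ≡ -20855 (mod 1669).
Smallest nonnegative: t = -20855 mod 1669 = 842.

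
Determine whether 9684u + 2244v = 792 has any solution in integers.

gcd(9684, 2244) = 12  (9684 = 4*2244 + 708, 2244 = 3*708 + 120, 708 = 5*120 + 108, 120 = 1*108 + 12, 108 = 9*12).
12 divides 792, so integer solutions exist.

yes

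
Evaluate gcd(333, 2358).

gcd(2358, 333):
  2358 = 7·333 + 27
  333 = 12·27 + 9
  27 = 3·9
so gcd(2358, 333) = 9.

9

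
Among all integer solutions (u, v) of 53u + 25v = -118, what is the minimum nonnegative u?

gcd(53, 25):
  53 = 2*25 + 3
  25 = 8*3 + 1
  3 = 3*1
so gcd(53, 25) = 1.
1 divides -118, so solutions exist.
Back-substitute for Bézout coefficients:
  1 = 25 - 8*3
  ... = 53*(-8) + 25*(17)
Scale by -118/1 = -118: (u₀, v₀) = (944, -2006).
General solution: u = 944 + 25t, v = -2006 - 53t for integer t.
u ≥ 0: smallest is 944 mod 25 = 19 (at t = -37), with v = -45.

19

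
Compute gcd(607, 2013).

1

gcd(2013, 607) = 1  (2013 = 3*607 + 192, 607 = 3*192 + 31, 192 = 6*31 + 6, 31 = 5*6 + 1, 6 = 6*1).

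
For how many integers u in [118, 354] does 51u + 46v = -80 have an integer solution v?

6

gcd(51, 46) = 1  (51 = 1·46 + 5, 46 = 9·5 + 1, 5 = 5·1).
Back-substituting, 51·(-9) + 46·(10) = 1.
Scale by -80: particular solution (720, -800); reduce u mod 46: (30, -35).
General solution: u = 30 + 46t, v = -35 - 51t for integer t.
118 ≤ 30 + 46t ≤ 354 gives t ∈ [2, 7], which is 6 values.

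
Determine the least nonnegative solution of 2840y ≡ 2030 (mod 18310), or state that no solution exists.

149

gcd(18310, 2840) = 10  (18310 = 6*2840 + 1270, 2840 = 2*1270 + 300, 1270 = 4*300 + 70, 300 = 4*70 + 20, 70 = 3*20 + 10, 20 = 2*10).
10 divides 2030, so solutions exist.
Back-substituting, 2840*(-793) + 18310*(123) = 10.
So 2840*(-793) ≡ 10 (mod 18310); multiply by 203: y ≡ -160979 (mod 1831).
Smallest nonnegative: y = -160979 mod 1831 = 149.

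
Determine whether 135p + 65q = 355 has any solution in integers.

yes

gcd(135, 65):
  135 = 2×65 + 5
  65 = 13×5
so gcd(135, 65) = 5.
5 divides 355, so integer solutions exist.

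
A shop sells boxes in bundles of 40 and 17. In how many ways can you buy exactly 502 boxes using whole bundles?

1

Need nonnegative integers with 40j + 17k = 502.
gcd(40, 17) = 1, and 40·(3) + 17·(-7) = 1.
So (j₀, k₀) = (1506, -3514); general j = 1506 + 17t, k = -3514 - 40t.
j ≥ 0 ⇒ t ≥ -88; k ≥ 0 ⇒ t ≤ -88. That's 1 value of t.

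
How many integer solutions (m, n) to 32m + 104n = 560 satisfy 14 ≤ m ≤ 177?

gcd(104, 32):
  104 = 3·32 + 8
  32 = 4·8
so gcd(104, 32) = 8.
Back-substitute for Bézout coefficients:
  8 = 104 - 3·32
  ... = 32·(-3) + 104·(1)
Scale by 70: particular solution (-210, 70); reduce m mod 13: (11, 2).
General solution: m = 11 + 13t, n = 2 - 4t for integer t.
14 ≤ 11 + 13t ≤ 177 gives t ∈ [1, 12], which is 12 values.

12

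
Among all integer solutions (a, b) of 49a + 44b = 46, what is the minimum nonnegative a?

gcd(49, 44):
  49 = 1·44 + 5
  44 = 8·5 + 4
  5 = 1·4 + 1
  4 = 4·1
so gcd(49, 44) = 1.
1 divides 46, so solutions exist.
Back-substitute for Bézout coefficients:
  1 = 5 - 1·4
  ... = 49·(9) + 44·(-10)
Scale by 46/1 = 46: (a₀, b₀) = (414, -460).
General solution: a = 414 + 44t, b = -460 - 49t for integer t.
a ≥ 0: smallest is 414 mod 44 = 18 (at t = -9), with b = -19.

18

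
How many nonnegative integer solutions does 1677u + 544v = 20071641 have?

gcd(1677, 544) = 1  (1677 = 3*544 + 45, 544 = 12*45 + 4, 45 = 11*4 + 1, 4 = 4*1).
Back-substituting, 1677*(133) + 544*(-410) = 1.
Scale by 20071641: one solution is (2669528253, -8229372810). Reduce u mod 544: (29, 36807).
General: u = 29 + 544t, v = 36807 - 1677t.
u ≥ 0 ⇒ t ≥ 0; v ≥ 0 ⇒ t ≤ 21. So t ∈ [0, 21]: 22 solutions.

22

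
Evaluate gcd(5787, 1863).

9

gcd(5787, 1863):
  5787 = 3·1863 + 198
  1863 = 9·198 + 81
  198 = 2·81 + 36
  81 = 2·36 + 9
  36 = 4·9
so gcd(5787, 1863) = 9.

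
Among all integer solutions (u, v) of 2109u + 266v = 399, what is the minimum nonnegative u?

7

gcd(2109, 266):
  2109 = 7×266 + 247
  266 = 1×247 + 19
  247 = 13×19
so gcd(2109, 266) = 19.
19 divides 399, so solutions exist.
Back-substitute for Bézout coefficients:
  19 = 266 - 1×247
  ... = 2109×(-1) + 266×(8)
Scale by 399/19 = 21: (u₀, v₀) = (-21, 168).
General solution: u = -21 + 14t, v = 168 - 111t for integer t.
u ≥ 0: smallest is -21 mod 14 = 7 (at t = 2), with v = -54.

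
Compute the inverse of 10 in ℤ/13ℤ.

4

gcd(13, 10) = 1.
By Bézout, 10*(4) + 13*(-3) = 1.
So 10*4 ≡ 1 (mod 13), and 4 mod 13 = 4.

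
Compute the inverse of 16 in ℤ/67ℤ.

21

gcd(67, 16) = 1.
By Bézout, 16×(21) + 67×(-5) = 1.
So 16×21 ≡ 1 (mod 67), and 21 mod 67 = 21.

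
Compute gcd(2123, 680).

1

gcd(2123, 680) = 1  (2123 = 3·680 + 83, 680 = 8·83 + 16, 83 = 5·16 + 3, 16 = 5·3 + 1, 3 = 3·1).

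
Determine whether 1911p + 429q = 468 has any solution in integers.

yes

gcd(1911, 429) = 39  (1911 = 4×429 + 195, 429 = 2×195 + 39, 195 = 5×39).
39 divides 468, so integer solutions exist.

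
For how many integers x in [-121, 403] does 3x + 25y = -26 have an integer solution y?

21

gcd(25, 3) = 1.
By Bézout, 3×(-8) + 25×(1) = 1.
Particular solution: (8, -2).
General solution: x = 8 + 25t, y = -2 - 3t for integer t.
-121 ≤ 8 + 25t ≤ 403 gives t ∈ [-5, 15], which is 21 values.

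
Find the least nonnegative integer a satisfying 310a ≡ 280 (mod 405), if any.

61

gcd(405, 310) = 5  (405 = 1*310 + 95, 310 = 3*95 + 25, 95 = 3*25 + 20, 25 = 1*20 + 5, 20 = 4*5).
5 divides 280, so solutions exist.
Back-substituting, 310*(17) + 405*(-13) = 5.
So 310*(17) ≡ 5 (mod 405); multiply by 56: a ≡ 952 (mod 81).
Smallest nonnegative: a = 952 mod 81 = 61.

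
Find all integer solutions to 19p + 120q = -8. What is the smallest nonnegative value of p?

88

gcd(120, 19):
  120 = 6·19 + 6
  19 = 3·6 + 1
  6 = 6·1
so gcd(120, 19) = 1.
1 divides -8, so solutions exist.
Back-substitute for Bézout coefficients:
  1 = 19 - 3·6
  ... = 19·(19) + 120·(-3)
Scale by -8/1 = -8: (p₀, q₀) = (-152, 24).
General solution: p = -152 + 120t, q = 24 - 19t for integer t.
p ≥ 0: smallest is -152 mod 120 = 88 (at t = 2), with q = -14.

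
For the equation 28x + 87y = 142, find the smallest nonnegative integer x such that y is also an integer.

gcd(87, 28):
  87 = 3×28 + 3
  28 = 9×3 + 1
  3 = 3×1
so gcd(87, 28) = 1.
1 divides 142, so solutions exist.
Back-substitute for Bézout coefficients:
  1 = 28 - 9×3
  ... = 28×(28) + 87×(-9)
Scale by 142/1 = 142: (x₀, y₀) = (3976, -1278).
General solution: x = 3976 + 87t, y = -1278 - 28t for integer t.
x ≥ 0: smallest is 3976 mod 87 = 61 (at t = -45), with y = -18.

61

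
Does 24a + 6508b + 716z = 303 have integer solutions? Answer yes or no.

gcd(6508, 24) = 4.
gcd(4, 716) = 4.
4 does not divide 303 (remainder 3), so no integer solutions.

no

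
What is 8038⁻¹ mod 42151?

gcd(42151, 8038) = 1  (42151 = 5×8038 + 1961, 8038 = 4×1961 + 194, 1961 = 10×194 + 21, 194 = 9×21 + 5, 21 = 4×5 + 1, 5 = 5×1).
Back-substituting, 8038×(-8039) + 42151×(1533) = 1.
So 8038×-8039 ≡ 1 (mod 42151), and -8039 mod 42151 = 34112.

34112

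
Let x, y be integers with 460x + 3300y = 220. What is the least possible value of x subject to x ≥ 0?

22

gcd(3300, 460):
  3300 = 7×460 + 80
  460 = 5×80 + 60
  80 = 1×60 + 20
  60 = 3×20
so gcd(3300, 460) = 20.
20 divides 220, so solutions exist.
Back-substitute for Bézout coefficients:
  20 = 80 - 1×60
  ... = 460×(-43) + 3300×(6)
Scale by 220/20 = 11: (x₀, y₀) = (-473, 66).
General solution: x = -473 + 165t, y = 66 - 23t for integer t.
x ≥ 0: smallest is -473 mod 165 = 22 (at t = 3), with y = -3.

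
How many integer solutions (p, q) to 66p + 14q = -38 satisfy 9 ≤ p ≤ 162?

22

gcd(66, 14) = 2.
By Bézout, 66·(3) + 14·(-14) = 2.
Particular solution: (6, -31).
General solution: p = 6 + 7t, q = -31 - 33t for integer t.
9 ≤ 6 + 7t ≤ 162 gives t ∈ [1, 22], which is 22 values.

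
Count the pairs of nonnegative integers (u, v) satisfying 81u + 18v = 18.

1

gcd(81, 18) = 9.
By Bézout, 81*(1) + 18*(-4) = 9.
One solution: (0, 1).
General: u = 0 + 2t, v = 1 - 9t.
u ≥ 0 ⇒ t ≥ 0; v ≥ 0 ⇒ t ≤ 0. So t ∈ [0, 0]: 1 solution.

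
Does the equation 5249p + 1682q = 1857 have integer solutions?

no

gcd(5249, 1682) = 29  (5249 = 3*1682 + 203, 1682 = 8*203 + 58, 203 = 3*58 + 29, 58 = 2*29).
29 does not divide 1857 (remainder 1), so no integer solutions.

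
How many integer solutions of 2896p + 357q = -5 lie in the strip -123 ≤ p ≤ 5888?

16

gcd(2896, 357) = 1.
By Bézout, 2896·(-116) + 357·(941) = 1.
Particular solution: (223, -1809).
General solution: p = 223 + 357t, q = -1809 - 2896t for integer t.
-123 ≤ 223 + 357t ≤ 5888 gives t ∈ [0, 15], which is 16 values.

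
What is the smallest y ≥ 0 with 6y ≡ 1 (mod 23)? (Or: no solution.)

gcd(23, 6):
  23 = 3·6 + 5
  6 = 1·5 + 1
  5 = 5·1
so gcd(23, 6) = 1.
1 divides 1, so solutions exist.
Back-substitute for Bézout coefficients:
  1 = 6 - 1·5
  ... = 6·(4) + 23·(-1)
So 6·(4) ≡ 1 (mod 23); multiply by 1: y ≡ 4 (mod 23).
Smallest nonnegative: y = 4 mod 23 = 4.

4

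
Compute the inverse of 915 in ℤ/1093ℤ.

350

gcd(1093, 915) = 1  (1093 = 1·915 + 178, 915 = 5·178 + 25, 178 = 7·25 + 3, 25 = 8·3 + 1, 3 = 3·1).
Back-substituting, 915·(350) + 1093·(-293) = 1.
So 915·350 ≡ 1 (mod 1093), and 350 mod 1093 = 350.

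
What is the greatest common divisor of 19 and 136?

gcd(136, 19):
  136 = 7·19 + 3
  19 = 6·3 + 1
  3 = 3·1
so gcd(136, 19) = 1.

1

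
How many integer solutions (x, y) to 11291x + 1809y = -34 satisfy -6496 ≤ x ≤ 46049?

gcd(11291, 1809) = 1  (11291 = 6*1809 + 437, 1809 = 4*437 + 61, 437 = 7*61 + 10, 61 = 6*10 + 1, 10 = 10*1).
Back-substituting, 11291*(-178) + 1809*(1111) = 1.
Scale by -34: particular solution (6052, -37774); reduce x mod 1809: (625, -3901).
General solution: x = 625 + 1809t, y = -3901 - 11291t for integer t.
-6496 ≤ 625 + 1809t ≤ 46049 gives t ∈ [-3, 25], which is 29 values.

29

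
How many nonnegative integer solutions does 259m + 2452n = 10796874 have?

gcd(2452, 259) = 1.
By Bézout, 259*(1155) + 2452*(-122) = 1.
One solution: (514, 4349).
General: m = 514 + 2452t, n = 4349 - 259t.
m ≥ 0 ⇒ t ≥ 0; n ≥ 0 ⇒ t ≤ 16. So t ∈ [0, 16]: 17 solutions.

17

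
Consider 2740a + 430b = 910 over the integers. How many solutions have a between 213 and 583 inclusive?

9

gcd(2740, 430) = 10  (2740 = 6×430 + 160, 430 = 2×160 + 110, 160 = 1×110 + 50, 110 = 2×50 + 10, 50 = 5×10).
Back-substituting, 2740×(-8) + 430×(51) = 10.
Scale by 91: particular solution (-728, 4641); reduce a mod 43: (3, -17).
General solution: a = 3 + 43t, b = -17 - 274t for integer t.
213 ≤ 3 + 43t ≤ 583 gives t ∈ [5, 13], which is 9 values.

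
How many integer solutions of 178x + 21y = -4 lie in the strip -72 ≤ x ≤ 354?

20

gcd(178, 21):
  178 = 8·21 + 10
  21 = 2·10 + 1
  10 = 10·1
so gcd(178, 21) = 1.
Back-substitute for Bézout coefficients:
  1 = 21 - 2·10
  ... = 178·(-2) + 21·(17)
Scale by -4: particular solution (8, -68); reduce x mod 21: (8, -68).
General solution: x = 8 + 21t, y = -68 - 178t for integer t.
-72 ≤ 8 + 21t ≤ 354 gives t ∈ [-3, 16], which is 20 values.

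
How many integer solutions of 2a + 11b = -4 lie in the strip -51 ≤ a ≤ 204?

23

gcd(11, 2):
  11 = 5*2 + 1
  2 = 2*1
so gcd(11, 2) = 1.
Back-substitute for Bézout coefficients:
  1 = 11 - 5*2
  ... = 2*(-5) + 11*(1)
Scale by -4: particular solution (20, -4); reduce a mod 11: (9, -2).
General solution: a = 9 + 11t, b = -2 - 2t for integer t.
-51 ≤ 9 + 11t ≤ 204 gives t ∈ [-5, 17], which is 23 values.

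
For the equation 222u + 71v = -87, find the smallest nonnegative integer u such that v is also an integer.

14

gcd(222, 71):
  222 = 3×71 + 9
  71 = 7×9 + 8
  9 = 1×8 + 1
  8 = 8×1
so gcd(222, 71) = 1.
1 divides -87, so solutions exist.
Back-substitute for Bézout coefficients:
  1 = 9 - 1×8
  ... = 222×(8) + 71×(-25)
Scale by -87/1 = -87: (u₀, v₀) = (-696, 2175).
General solution: u = -696 + 71t, v = 2175 - 222t for integer t.
u ≥ 0: smallest is -696 mod 71 = 14 (at t = 10), with v = -45.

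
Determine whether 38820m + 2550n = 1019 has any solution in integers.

no

gcd(38820, 2550) = 30.
30 does not divide 1019 (remainder 29), so no integer solutions.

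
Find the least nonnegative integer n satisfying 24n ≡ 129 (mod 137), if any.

gcd(137, 24) = 1.
1 divides 129, so solutions exist.
By Bézout, 24*(40) + 137*(-7) = 1.
So 24*(40) ≡ 1 (mod 137); multiply by 129: n ≡ 5160 (mod 137).
Smallest nonnegative: n = 5160 mod 137 = 91.

91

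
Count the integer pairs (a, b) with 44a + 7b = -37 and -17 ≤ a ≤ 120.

20

gcd(44, 7):
  44 = 6*7 + 2
  7 = 3*2 + 1
  2 = 2*1
so gcd(44, 7) = 1.
Back-substitute for Bézout coefficients:
  1 = 7 - 3*2
  ... = 44*(-3) + 7*(19)
Scale by -37: particular solution (111, -703); reduce a mod 7: (6, -43).
General solution: a = 6 + 7t, b = -43 - 44t for integer t.
-17 ≤ 6 + 7t ≤ 120 gives t ∈ [-3, 16], which is 20 values.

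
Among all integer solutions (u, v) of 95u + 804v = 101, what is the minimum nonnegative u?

475

gcd(804, 95):
  804 = 8*95 + 44
  95 = 2*44 + 7
  44 = 6*7 + 2
  7 = 3*2 + 1
  2 = 2*1
so gcd(804, 95) = 1.
1 divides 101, so solutions exist.
Back-substitute for Bézout coefficients:
  1 = 7 - 3*2
  ... = 95*(347) + 804*(-41)
Scale by 101/1 = 101: (u₀, v₀) = (35047, -4141).
General solution: u = 35047 + 804t, v = -4141 - 95t for integer t.
u ≥ 0: smallest is 35047 mod 804 = 475 (at t = -43), with v = -56.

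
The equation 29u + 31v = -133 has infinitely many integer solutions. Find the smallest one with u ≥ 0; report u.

20

gcd(31, 29):
  31 = 1·29 + 2
  29 = 14·2 + 1
  2 = 2·1
so gcd(31, 29) = 1.
1 divides -133, so solutions exist.
Back-substitute for Bézout coefficients:
  1 = 29 - 14·2
  ... = 29·(15) + 31·(-14)
Scale by -133/1 = -133: (u₀, v₀) = (-1995, 1862).
General solution: u = -1995 + 31t, v = 1862 - 29t for integer t.
u ≥ 0: smallest is -1995 mod 31 = 20 (at t = 65), with v = -23.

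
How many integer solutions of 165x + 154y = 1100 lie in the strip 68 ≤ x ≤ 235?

12

gcd(165, 154):
  165 = 1·154 + 11
  154 = 14·11
so gcd(165, 154) = 11.
Back-substitute for Bézout coefficients:
  11 = 165 - 1·154
  ... = 165·(1) + 154·(-1)
Scale by 100: particular solution (100, -100); reduce x mod 14: (2, 5).
General solution: x = 2 + 14t, y = 5 - 15t for integer t.
68 ≤ 2 + 14t ≤ 235 gives t ∈ [5, 16], which is 12 values.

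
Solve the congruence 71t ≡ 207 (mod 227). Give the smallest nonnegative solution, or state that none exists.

gcd(227, 71):
  227 = 3*71 + 14
  71 = 5*14 + 1
  14 = 14*1
so gcd(227, 71) = 1.
1 divides 207, so solutions exist.
Back-substitute for Bézout coefficients:
  1 = 71 - 5*14
  ... = 71*(16) + 227*(-5)
So 71*(16) ≡ 1 (mod 227); multiply by 207: t ≡ 3312 (mod 227).
Smallest nonnegative: t = 3312 mod 227 = 134.

134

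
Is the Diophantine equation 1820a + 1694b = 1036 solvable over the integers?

yes

gcd(1820, 1694) = 14  (1820 = 1×1694 + 126, 1694 = 13×126 + 56, 126 = 2×56 + 14, 56 = 4×14).
14 divides 1036, so integer solutions exist.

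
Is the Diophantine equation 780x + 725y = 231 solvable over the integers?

gcd(780, 725):
  780 = 1×725 + 55
  725 = 13×55 + 10
  55 = 5×10 + 5
  10 = 2×5
so gcd(780, 725) = 5.
5 does not divide 231 (remainder 1), so no integer solutions.

no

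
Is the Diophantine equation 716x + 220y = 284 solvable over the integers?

yes

gcd(716, 220) = 4.
4 divides 284, so integer solutions exist.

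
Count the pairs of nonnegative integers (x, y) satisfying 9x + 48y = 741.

5

gcd(48, 9):
  48 = 5·9 + 3
  9 = 3·3
so gcd(48, 9) = 3.
Back-substitute for Bézout coefficients:
  3 = 48 - 5·9
  ... = 9·(-5) + 48·(1)
Scale by 247: one solution is (-1235, 247). Reduce x mod 16: (13, 13).
General: x = 13 + 16t, y = 13 - 3t.
x ≥ 0 ⇒ t ≥ 0; y ≥ 0 ⇒ t ≤ 4. So t ∈ [0, 4]: 5 solutions.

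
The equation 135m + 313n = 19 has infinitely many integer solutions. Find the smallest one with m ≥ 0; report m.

283

gcd(313, 135) = 1  (313 = 2·135 + 43, 135 = 3·43 + 6, 43 = 7·6 + 1, 6 = 6·1).
1 divides 19, so solutions exist.
Back-substituting, 135·(-51) + 313·(22) = 1.
Scale by 19/1 = 19: (m₀, n₀) = (-969, 418).
General solution: m = -969 + 313t, n = 418 - 135t for integer t.
m ≥ 0: smallest is -969 mod 313 = 283 (at t = 4), with n = -122.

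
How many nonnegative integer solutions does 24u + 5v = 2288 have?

19

gcd(24, 5) = 1.
By Bézout, 24·(-1) + 5·(5) = 1.
One solution: (2, 448).
General: u = 2 + 5t, v = 448 - 24t.
u ≥ 0 ⇒ t ≥ 0; v ≥ 0 ⇒ t ≤ 18. So t ∈ [0, 18]: 19 solutions.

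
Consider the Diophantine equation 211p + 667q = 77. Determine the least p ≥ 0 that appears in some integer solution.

209

gcd(667, 211):
  667 = 3·211 + 34
  211 = 6·34 + 7
  34 = 4·7 + 6
  7 = 1·6 + 1
  6 = 6·1
so gcd(667, 211) = 1.
1 divides 77, so solutions exist.
Back-substitute for Bézout coefficients:
  1 = 7 - 1·6
  ... = 211·(98) + 667·(-31)
Scale by 77/1 = 77: (p₀, q₀) = (7546, -2387).
General solution: p = 7546 + 667t, q = -2387 - 211t for integer t.
p ≥ 0: smallest is 7546 mod 667 = 209 (at t = -11), with q = -66.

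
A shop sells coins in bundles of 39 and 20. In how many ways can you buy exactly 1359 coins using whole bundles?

Need nonnegative integers with 39j + 20k = 1359.
gcd(39, 20) = 1, and 39·(-1) + 20·(2) = 1.
So (j₀, k₀) = (-1359, 2718); general j = -1359 + 20t, k = 2718 - 39t.
j ≥ 0 ⇒ t ≥ 68; k ≥ 0 ⇒ t ≤ 69. That's 2 values of t.

2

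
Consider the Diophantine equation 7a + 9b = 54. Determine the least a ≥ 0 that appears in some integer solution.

gcd(9, 7):
  9 = 1×7 + 2
  7 = 3×2 + 1
  2 = 2×1
so gcd(9, 7) = 1.
1 divides 54, so solutions exist.
Back-substitute for Bézout coefficients:
  1 = 7 - 3×2
  ... = 7×(4) + 9×(-3)
Scale by 54/1 = 54: (a₀, b₀) = (216, -162).
General solution: a = 216 + 9t, b = -162 - 7t for integer t.
a ≥ 0: smallest is 216 mod 9 = 0 (at t = -24), with b = 6.

0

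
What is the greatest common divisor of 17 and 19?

gcd(19, 17) = 1  (19 = 1*17 + 2, 17 = 8*2 + 1, 2 = 2*1).

1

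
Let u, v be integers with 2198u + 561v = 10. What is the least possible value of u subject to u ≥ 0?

gcd(2198, 561) = 1  (2198 = 3·561 + 515, 561 = 1·515 + 46, 515 = 11·46 + 9, 46 = 5·9 + 1, 9 = 9·1).
1 divides 10, so solutions exist.
Back-substituting, 2198·(-61) + 561·(239) = 1.
Scale by 10/1 = 10: (u₀, v₀) = (-610, 2390).
General solution: u = -610 + 561t, v = 2390 - 2198t for integer t.
u ≥ 0: smallest is -610 mod 561 = 512 (at t = 2), with v = -2006.

512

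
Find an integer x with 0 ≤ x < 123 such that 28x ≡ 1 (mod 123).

gcd(123, 28):
  123 = 4×28 + 11
  28 = 2×11 + 6
  11 = 1×6 + 5
  6 = 1×5 + 1
  5 = 5×1
so gcd(123, 28) = 1.
Back-substitute for Bézout coefficients:
  1 = 6 - 1×5
  ... = 28×(22) + 123×(-5)
So 28×22 ≡ 1 (mod 123), and 22 mod 123 = 22.

22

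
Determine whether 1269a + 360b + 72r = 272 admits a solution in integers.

no

gcd(1269, 360) = 9  (1269 = 3*360 + 189, 360 = 1*189 + 171, 189 = 1*171 + 18, 171 = 9*18 + 9, 18 = 2*9).
gcd(9, 72) = 9.
9 does not divide 272 (remainder 2), so no integer solutions.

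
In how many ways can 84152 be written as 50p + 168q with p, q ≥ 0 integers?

20

gcd(168, 50):
  168 = 3·50 + 18
  50 = 2·18 + 14
  18 = 1·14 + 4
  14 = 3·4 + 2
  4 = 2·2
so gcd(168, 50) = 2.
Back-substitute for Bézout coefficients:
  2 = 14 - 3·4
  ... = 50·(37) + 168·(-11)
Scale by 42076: one solution is (1556812, -462836). Reduce p mod 84: (40, 489).
General: p = 40 + 84t, q = 489 - 25t.
p ≥ 0 ⇒ t ≥ 0; q ≥ 0 ⇒ t ≤ 19. So t ∈ [0, 19]: 20 solutions.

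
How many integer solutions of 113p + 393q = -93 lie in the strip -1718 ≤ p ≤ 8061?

25

gcd(393, 113) = 1  (393 = 3*113 + 54, 113 = 2*54 + 5, 54 = 10*5 + 4, 5 = 1*4 + 1, 4 = 4*1).
Back-substituting, 113*(80) + 393*(-23) = 1.
Scale by -93: particular solution (-7440, 2139); reduce p mod 393: (27, -8).
General solution: p = 27 + 393t, q = -8 - 113t for integer t.
-1718 ≤ 27 + 393t ≤ 8061 gives t ∈ [-4, 20], which is 25 values.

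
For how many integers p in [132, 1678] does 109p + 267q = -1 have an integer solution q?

gcd(267, 109) = 1  (267 = 2×109 + 49, 109 = 2×49 + 11, 49 = 4×11 + 5, 11 = 2×5 + 1, 5 = 5×1).
Back-substituting, 109×(49) + 267×(-20) = 1.
Scale by -1: particular solution (-49, 20); reduce p mod 267: (218, -89).
General solution: p = 218 + 267t, q = -89 - 109t for integer t.
132 ≤ 218 + 267t ≤ 1678 gives t ∈ [0, 5], which is 6 values.

6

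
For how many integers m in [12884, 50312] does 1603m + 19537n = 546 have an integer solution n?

gcd(19537, 1603) = 7.
By Bézout, 1603×(-195) + 19537×(16) = 7.
Particular solution: (1536, -126).
General solution: m = 1536 + 2791t, n = -126 - 229t for integer t.
12884 ≤ 1536 + 2791t ≤ 50312 gives t ∈ [5, 17], which is 13 values.

13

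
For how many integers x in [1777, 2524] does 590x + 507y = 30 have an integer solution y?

gcd(590, 507):
  590 = 1·507 + 83
  507 = 6·83 + 9
  83 = 9·9 + 2
  9 = 4·2 + 1
  2 = 2·1
so gcd(590, 507) = 1.
Back-substitute for Bézout coefficients:
  1 = 9 - 4·2
  ... = 590·(-226) + 507·(263)
Scale by 30: particular solution (-6780, 7890); reduce x mod 507: (318, -370).
General solution: x = 318 + 507t, y = -370 - 590t for integer t.
1777 ≤ 318 + 507t ≤ 2524 gives t ∈ [3, 4], which is 2 values.

2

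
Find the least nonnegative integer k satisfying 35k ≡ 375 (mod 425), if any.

gcd(425, 35) = 5  (425 = 12×35 + 5, 35 = 7×5).
5 divides 375, so solutions exist.
Back-substituting, 35×(-12) + 425×(1) = 5.
So 35×(-12) ≡ 5 (mod 425); multiply by 75: k ≡ -900 (mod 85).
Smallest nonnegative: k = -900 mod 85 = 35.

35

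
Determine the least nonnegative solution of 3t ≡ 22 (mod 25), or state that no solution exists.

24

gcd(25, 3):
  25 = 8·3 + 1
  3 = 3·1
so gcd(25, 3) = 1.
1 divides 22, so solutions exist.
Back-substitute for Bézout coefficients:
  1 = 25 - 8·3
  ... = 3·(-8) + 25·(1)
So 3·(-8) ≡ 1 (mod 25); multiply by 22: t ≡ -176 (mod 25).
Smallest nonnegative: t = -176 mod 25 = 24.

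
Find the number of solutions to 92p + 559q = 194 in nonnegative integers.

0

gcd(559, 92) = 1  (559 = 6*92 + 7, 92 = 13*7 + 1, 7 = 7*1).
Back-substituting, 92*(79) + 559*(-13) = 1.
Scale by 194: one solution is (15326, -2522). Reduce p mod 559: (233, -38).
General: p = 233 + 559t, q = -38 - 92t.
p ≥ 0 ⇒ t ≥ 0; q ≥ 0 ⇒ t ≤ -1. So t ∈ [0, -1]: 0 solutions.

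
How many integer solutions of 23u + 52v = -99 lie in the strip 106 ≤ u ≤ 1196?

gcd(52, 23) = 1.
By Bézout, 23·(-9) + 52·(4) = 1.
Particular solution: (7, -5).
General solution: u = 7 + 52t, v = -5 - 23t for integer t.
106 ≤ 7 + 52t ≤ 1196 gives t ∈ [2, 22], which is 21 values.

21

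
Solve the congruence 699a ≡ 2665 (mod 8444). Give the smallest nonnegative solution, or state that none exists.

7119

gcd(8444, 699):
  8444 = 12×699 + 56
  699 = 12×56 + 27
  56 = 2×27 + 2
  27 = 13×2 + 1
  2 = 2×1
so gcd(8444, 699) = 1.
1 divides 2665, so solutions exist.
Back-substitute for Bézout coefficients:
  1 = 27 - 13×2
  ... = 699×(4071) + 8444×(-337)
So 699×(4071) ≡ 1 (mod 8444); multiply by 2665: a ≡ 10849215 (mod 8444).
Smallest nonnegative: a = 10849215 mod 8444 = 7119.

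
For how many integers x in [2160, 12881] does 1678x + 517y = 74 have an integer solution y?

gcd(1678, 517):
  1678 = 3×517 + 127
  517 = 4×127 + 9
  127 = 14×9 + 1
  9 = 9×1
so gcd(1678, 517) = 1.
Back-substitute for Bézout coefficients:
  1 = 127 - 14×9
  ... = 1678×(57) + 517×(-185)
Scale by 74: particular solution (4218, -13690); reduce x mod 517: (82, -266).
General solution: x = 82 + 517t, y = -266 - 1678t for integer t.
2160 ≤ 82 + 517t ≤ 12881 gives t ∈ [5, 24], which is 20 values.

20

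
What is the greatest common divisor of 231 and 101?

gcd(231, 101):
  231 = 2*101 + 29
  101 = 3*29 + 14
  29 = 2*14 + 1
  14 = 14*1
so gcd(231, 101) = 1.

1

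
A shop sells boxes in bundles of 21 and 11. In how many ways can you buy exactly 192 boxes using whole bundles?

1

Need nonnegative integers with 21j + 11k = 192.
gcd(21, 11) = 1, and 21·(-1) + 11·(2) = 1.
So (j₀, k₀) = (-192, 384); general j = -192 + 11t, k = 384 - 21t.
j ≥ 0 ⇒ t ≥ 18; k ≥ 0 ⇒ t ≤ 18. That's 1 value of t.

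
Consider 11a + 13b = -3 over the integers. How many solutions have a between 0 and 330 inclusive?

25

gcd(13, 11) = 1  (13 = 1×11 + 2, 11 = 5×2 + 1, 2 = 2×1).
Back-substituting, 11×(6) + 13×(-5) = 1.
Scale by -3: particular solution (-18, 15); reduce a mod 13: (8, -7).
General solution: a = 8 + 13t, b = -7 - 11t for integer t.
0 ≤ 8 + 13t ≤ 330 gives t ∈ [0, 24], which is 25 values.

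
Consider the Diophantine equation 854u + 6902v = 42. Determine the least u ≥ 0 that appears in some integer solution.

gcd(6902, 854):
  6902 = 8·854 + 70
  854 = 12·70 + 14
  70 = 5·14
so gcd(6902, 854) = 14.
14 divides 42, so solutions exist.
Back-substitute for Bézout coefficients:
  14 = 854 - 12·70
  ... = 854·(97) + 6902·(-12)
Scale by 42/14 = 3: (u₀, v₀) = (291, -36).
General solution: u = 291 + 493t, v = -36 - 61t for integer t.
u ≥ 0: smallest is 291 mod 493 = 291 (at t = 0), with v = -36.

291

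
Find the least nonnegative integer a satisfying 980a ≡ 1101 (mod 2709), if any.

no solution

gcd(2709, 980) = 7.
7 does not divide 1101, so the congruence has no solution.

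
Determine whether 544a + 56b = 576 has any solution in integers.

gcd(544, 56) = 8  (544 = 9*56 + 40, 56 = 1*40 + 16, 40 = 2*16 + 8, 16 = 2*8).
8 divides 576, so integer solutions exist.

yes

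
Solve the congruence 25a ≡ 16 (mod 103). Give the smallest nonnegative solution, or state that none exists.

gcd(103, 25):
  103 = 4*25 + 3
  25 = 8*3 + 1
  3 = 3*1
so gcd(103, 25) = 1.
1 divides 16, so solutions exist.
Back-substitute for Bézout coefficients:
  1 = 25 - 8*3
  ... = 25*(33) + 103*(-8)
So 25*(33) ≡ 1 (mod 103); multiply by 16: a ≡ 528 (mod 103).
Smallest nonnegative: a = 528 mod 103 = 13.

13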